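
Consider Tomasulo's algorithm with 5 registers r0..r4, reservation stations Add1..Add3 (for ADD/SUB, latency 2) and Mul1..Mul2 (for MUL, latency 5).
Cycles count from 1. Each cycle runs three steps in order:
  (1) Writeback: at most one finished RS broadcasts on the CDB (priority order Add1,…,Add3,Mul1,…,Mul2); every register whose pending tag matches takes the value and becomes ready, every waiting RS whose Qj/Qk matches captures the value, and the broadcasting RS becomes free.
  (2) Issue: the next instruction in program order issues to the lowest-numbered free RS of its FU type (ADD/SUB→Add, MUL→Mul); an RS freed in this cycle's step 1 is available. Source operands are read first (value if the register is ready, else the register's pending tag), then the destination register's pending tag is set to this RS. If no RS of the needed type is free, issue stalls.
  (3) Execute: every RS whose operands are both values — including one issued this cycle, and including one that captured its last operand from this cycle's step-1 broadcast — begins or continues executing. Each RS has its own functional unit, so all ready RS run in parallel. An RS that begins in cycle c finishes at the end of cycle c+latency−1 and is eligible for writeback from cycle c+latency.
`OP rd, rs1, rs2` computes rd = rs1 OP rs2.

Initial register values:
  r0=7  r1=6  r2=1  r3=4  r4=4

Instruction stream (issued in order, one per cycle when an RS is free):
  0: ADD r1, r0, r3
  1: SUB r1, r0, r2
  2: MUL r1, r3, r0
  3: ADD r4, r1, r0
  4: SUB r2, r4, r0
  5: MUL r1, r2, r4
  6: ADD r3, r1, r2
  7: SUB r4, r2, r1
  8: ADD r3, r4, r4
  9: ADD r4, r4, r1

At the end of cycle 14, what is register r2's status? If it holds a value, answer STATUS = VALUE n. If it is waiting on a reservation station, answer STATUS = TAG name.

  c1: issue ADD r1<-Add1  regs: r0:7,r1:Add1,r2:1,r3:4,r4:4
  c2: issue SUB r1<-Add2  regs: r0:7,r1:Add2,r2:1,r3:4,r4:4
  c3: CDB Add1=11; issue MUL r1<-Mul1  regs: r0:7,r1:Mul1,r2:1,r3:4,r4:4
  c4: CDB Add2=6; issue ADD r4<-Add1  regs: r0:7,r1:Mul1,r2:1,r3:4,r4:Add1
  c5: issue SUB r2<-Add2  regs: r0:7,r1:Mul1,r2:Add2,r3:4,r4:Add1
  c6: issue MUL r1<-Mul2  regs: r0:7,r1:Mul2,r2:Add2,r3:4,r4:Add1
  c7: issue ADD r3<-Add3  regs: r0:7,r1:Mul2,r2:Add2,r3:Add3,r4:Add1
  c8: CDB Mul1=28; stall  regs: r0:7,r1:Mul2,r2:Add2,r3:Add3,r4:Add1
  c9: stall  regs: r0:7,r1:Mul2,r2:Add2,r3:Add3,r4:Add1
  c10: CDB Add1=35; issue SUB r4<-Add1  regs: r0:7,r1:Mul2,r2:Add2,r3:Add3,r4:Add1
  c11: stall  regs: r0:7,r1:Mul2,r2:Add2,r3:Add3,r4:Add1
  c12: CDB Add2=28; issue ADD r3<-Add2  regs: r0:7,r1:Mul2,r2:28,r3:Add2,r4:Add1
  c13: stall  regs: r0:7,r1:Mul2,r2:28,r3:Add2,r4:Add1
  c14: stall  regs: r0:7,r1:Mul2,r2:28,r3:Add2,r4:Add1

STATUS = VALUE 28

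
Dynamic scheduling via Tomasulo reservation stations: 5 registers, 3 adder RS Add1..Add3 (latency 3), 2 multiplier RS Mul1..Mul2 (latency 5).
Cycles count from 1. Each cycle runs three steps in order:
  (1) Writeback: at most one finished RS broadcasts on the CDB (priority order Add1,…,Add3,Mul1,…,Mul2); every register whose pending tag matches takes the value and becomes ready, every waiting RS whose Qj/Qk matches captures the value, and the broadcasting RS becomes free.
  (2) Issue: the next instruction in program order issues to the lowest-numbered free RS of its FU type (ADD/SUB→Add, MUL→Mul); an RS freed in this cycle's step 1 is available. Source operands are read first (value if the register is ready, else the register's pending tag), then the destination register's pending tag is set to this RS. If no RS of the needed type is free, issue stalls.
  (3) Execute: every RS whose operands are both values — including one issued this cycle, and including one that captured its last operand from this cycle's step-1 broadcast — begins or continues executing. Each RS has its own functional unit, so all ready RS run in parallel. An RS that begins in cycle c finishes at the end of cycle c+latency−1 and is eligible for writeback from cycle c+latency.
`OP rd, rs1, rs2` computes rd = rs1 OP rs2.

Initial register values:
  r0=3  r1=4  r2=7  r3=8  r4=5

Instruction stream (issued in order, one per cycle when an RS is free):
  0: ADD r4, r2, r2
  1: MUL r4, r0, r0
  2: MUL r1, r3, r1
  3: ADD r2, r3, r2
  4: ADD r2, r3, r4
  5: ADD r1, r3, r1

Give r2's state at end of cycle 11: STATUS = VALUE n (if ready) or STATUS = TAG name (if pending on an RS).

STATUS = VALUE 17

  c1: issue ADD r4<-Add1  regs: r0:3,r1:4,r2:7,r3:8,r4:Add1
  c2: issue MUL r4<-Mul1  regs: r0:3,r1:4,r2:7,r3:8,r4:Mul1
  c3: issue MUL r1<-Mul2  regs: r0:3,r1:Mul2,r2:7,r3:8,r4:Mul1
  c4: CDB Add1=14; issue ADD r2<-Add1  regs: r0:3,r1:Mul2,r2:Add1,r3:8,r4:Mul1
  c5: issue ADD r2<-Add2  regs: r0:3,r1:Mul2,r2:Add2,r3:8,r4:Mul1
  c6: issue ADD r1<-Add3  regs: r0:3,r1:Add3,r2:Add2,r3:8,r4:Mul1
  c7: CDB Add1=15  regs: r0:3,r1:Add3,r2:Add2,r3:8,r4:Mul1
  c8: CDB Mul1=9  regs: r0:3,r1:Add3,r2:Add2,r3:8,r4:9
  c9: CDB Mul2=32  regs: r0:3,r1:Add3,r2:Add2,r3:8,r4:9
  c10: -  regs: r0:3,r1:Add3,r2:Add2,r3:8,r4:9
  c11: CDB Add2=17  regs: r0:3,r1:Add3,r2:17,r3:8,r4:9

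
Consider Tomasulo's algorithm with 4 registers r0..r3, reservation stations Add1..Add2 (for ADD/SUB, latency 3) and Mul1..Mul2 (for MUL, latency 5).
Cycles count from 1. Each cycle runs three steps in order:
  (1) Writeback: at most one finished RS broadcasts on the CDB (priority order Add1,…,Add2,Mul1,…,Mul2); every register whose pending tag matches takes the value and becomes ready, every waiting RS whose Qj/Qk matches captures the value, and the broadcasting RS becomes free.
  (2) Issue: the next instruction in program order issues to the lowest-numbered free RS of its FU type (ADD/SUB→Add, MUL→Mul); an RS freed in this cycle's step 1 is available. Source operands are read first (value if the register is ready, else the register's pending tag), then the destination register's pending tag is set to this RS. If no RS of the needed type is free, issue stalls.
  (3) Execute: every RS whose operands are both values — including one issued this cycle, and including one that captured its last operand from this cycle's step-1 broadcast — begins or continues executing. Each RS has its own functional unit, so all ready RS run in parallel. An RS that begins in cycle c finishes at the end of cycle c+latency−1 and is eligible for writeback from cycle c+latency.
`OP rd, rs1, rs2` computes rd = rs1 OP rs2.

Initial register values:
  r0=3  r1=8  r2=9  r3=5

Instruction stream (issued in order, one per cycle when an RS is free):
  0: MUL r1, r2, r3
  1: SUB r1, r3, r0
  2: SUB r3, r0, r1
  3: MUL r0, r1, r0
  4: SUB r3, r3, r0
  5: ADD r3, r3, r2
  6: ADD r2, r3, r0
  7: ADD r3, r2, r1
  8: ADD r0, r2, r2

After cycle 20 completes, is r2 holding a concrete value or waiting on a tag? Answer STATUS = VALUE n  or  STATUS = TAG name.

STATUS = VALUE 10

c1: issue MUL r1<-Mul1 | r0:3,r1:Mul1,r2:9,r3:5
c2: issue SUB r1<-Add1 | r0:3,r1:Add1,r2:9,r3:5
c3: issue SUB r3<-Add2 | r0:3,r1:Add1,r2:9,r3:Add2
c4: issue MUL r0<-Mul2 | r0:Mul2,r1:Add1,r2:9,r3:Add2
c5: CDB Add1=2; issue SUB r3<-Add1 | r0:Mul2,r1:2,r2:9,r3:Add1
c6: CDB Mul1=45; stall | r0:Mul2,r1:2,r2:9,r3:Add1
c7: stall | r0:Mul2,r1:2,r2:9,r3:Add1
c8: CDB Add2=1; issue ADD r3<-Add2 | r0:Mul2,r1:2,r2:9,r3:Add2
c9: stall | r0:Mul2,r1:2,r2:9,r3:Add2
c10: CDB Mul2=6; stall | r0:6,r1:2,r2:9,r3:Add2
c11: stall | r0:6,r1:2,r2:9,r3:Add2
c12: stall | r0:6,r1:2,r2:9,r3:Add2
c13: CDB Add1=-5; issue ADD r2<-Add1 | r0:6,r1:2,r2:Add1,r3:Add2
c14: stall | r0:6,r1:2,r2:Add1,r3:Add2
c15: stall | r0:6,r1:2,r2:Add1,r3:Add2
c16: CDB Add2=4; issue ADD r3<-Add2 | r0:6,r1:2,r2:Add1,r3:Add2
c17: stall | r0:6,r1:2,r2:Add1,r3:Add2
c18: stall | r0:6,r1:2,r2:Add1,r3:Add2
c19: CDB Add1=10; issue ADD r0<-Add1 | r0:Add1,r1:2,r2:10,r3:Add2
c20: - | r0:Add1,r1:2,r2:10,r3:Add2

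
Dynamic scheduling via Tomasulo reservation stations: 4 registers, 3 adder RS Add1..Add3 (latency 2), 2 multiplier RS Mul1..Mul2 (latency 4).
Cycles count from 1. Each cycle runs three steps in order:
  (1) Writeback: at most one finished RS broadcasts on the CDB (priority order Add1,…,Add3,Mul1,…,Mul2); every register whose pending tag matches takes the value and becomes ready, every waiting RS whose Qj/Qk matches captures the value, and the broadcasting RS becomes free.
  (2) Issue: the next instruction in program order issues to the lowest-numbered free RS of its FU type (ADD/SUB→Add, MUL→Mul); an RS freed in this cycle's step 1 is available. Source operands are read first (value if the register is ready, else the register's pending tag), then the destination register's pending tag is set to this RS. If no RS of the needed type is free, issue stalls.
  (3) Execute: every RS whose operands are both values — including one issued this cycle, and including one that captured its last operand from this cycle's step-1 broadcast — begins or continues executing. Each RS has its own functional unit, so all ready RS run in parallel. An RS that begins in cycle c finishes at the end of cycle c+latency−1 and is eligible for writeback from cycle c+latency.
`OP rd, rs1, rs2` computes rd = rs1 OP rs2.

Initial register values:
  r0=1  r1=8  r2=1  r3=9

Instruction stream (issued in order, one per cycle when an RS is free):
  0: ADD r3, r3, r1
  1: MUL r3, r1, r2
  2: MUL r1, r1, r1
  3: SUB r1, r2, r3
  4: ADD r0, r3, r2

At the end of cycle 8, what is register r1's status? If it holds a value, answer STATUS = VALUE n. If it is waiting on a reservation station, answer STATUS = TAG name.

c1: issue ADD r3<-Add1 | r0:1,r1:8,r2:1,r3:Add1
c2: issue MUL r3<-Mul1 | r0:1,r1:8,r2:1,r3:Mul1
c3: CDB Add1=17; issue MUL r1<-Mul2 | r0:1,r1:Mul2,r2:1,r3:Mul1
c4: issue SUB r1<-Add1 | r0:1,r1:Add1,r2:1,r3:Mul1
c5: issue ADD r0<-Add2 | r0:Add2,r1:Add1,r2:1,r3:Mul1
c6: CDB Mul1=8 | r0:Add2,r1:Add1,r2:1,r3:8
c7: CDB Mul2=64 | r0:Add2,r1:Add1,r2:1,r3:8
c8: CDB Add1=-7 | r0:Add2,r1:-7,r2:1,r3:8

STATUS = VALUE -7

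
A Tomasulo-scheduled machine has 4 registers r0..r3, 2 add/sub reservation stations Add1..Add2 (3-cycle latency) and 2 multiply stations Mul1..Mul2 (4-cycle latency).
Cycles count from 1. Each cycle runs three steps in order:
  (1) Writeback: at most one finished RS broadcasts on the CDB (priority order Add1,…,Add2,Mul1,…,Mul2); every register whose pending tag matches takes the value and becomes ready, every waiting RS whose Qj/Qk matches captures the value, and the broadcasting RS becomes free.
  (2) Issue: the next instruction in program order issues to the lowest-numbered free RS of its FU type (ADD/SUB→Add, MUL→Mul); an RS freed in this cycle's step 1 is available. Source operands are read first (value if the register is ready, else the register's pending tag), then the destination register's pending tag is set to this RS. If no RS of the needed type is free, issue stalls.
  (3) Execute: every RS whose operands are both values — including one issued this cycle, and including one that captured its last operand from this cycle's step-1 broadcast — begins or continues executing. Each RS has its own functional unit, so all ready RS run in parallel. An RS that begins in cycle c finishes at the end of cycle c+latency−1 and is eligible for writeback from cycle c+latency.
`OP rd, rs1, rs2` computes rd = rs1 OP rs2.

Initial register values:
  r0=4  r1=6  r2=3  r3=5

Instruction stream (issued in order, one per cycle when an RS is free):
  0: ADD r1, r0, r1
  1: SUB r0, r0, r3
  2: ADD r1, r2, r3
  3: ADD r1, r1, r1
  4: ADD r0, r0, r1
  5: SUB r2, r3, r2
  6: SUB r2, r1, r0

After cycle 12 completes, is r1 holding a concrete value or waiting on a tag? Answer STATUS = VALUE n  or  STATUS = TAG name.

STATUS = VALUE 16

cycle 1: issue ADD r1<-Add1 // r0:4,r1:Add1,r2:3,r3:5
cycle 2: issue SUB r0<-Add2 // r0:Add2,r1:Add1,r2:3,r3:5
cycle 3: stall // r0:Add2,r1:Add1,r2:3,r3:5
cycle 4: CDB Add1=10; issue ADD r1<-Add1 // r0:Add2,r1:Add1,r2:3,r3:5
cycle 5: CDB Add2=-1; issue ADD r1<-Add2 // r0:-1,r1:Add2,r2:3,r3:5
cycle 6: stall // r0:-1,r1:Add2,r2:3,r3:5
cycle 7: CDB Add1=8; issue ADD r0<-Add1 // r0:Add1,r1:Add2,r2:3,r3:5
cycle 8: stall // r0:Add1,r1:Add2,r2:3,r3:5
cycle 9: stall // r0:Add1,r1:Add2,r2:3,r3:5
cycle 10: CDB Add2=16; issue SUB r2<-Add2 // r0:Add1,r1:16,r2:Add2,r3:5
cycle 11: stall // r0:Add1,r1:16,r2:Add2,r3:5
cycle 12: stall // r0:Add1,r1:16,r2:Add2,r3:5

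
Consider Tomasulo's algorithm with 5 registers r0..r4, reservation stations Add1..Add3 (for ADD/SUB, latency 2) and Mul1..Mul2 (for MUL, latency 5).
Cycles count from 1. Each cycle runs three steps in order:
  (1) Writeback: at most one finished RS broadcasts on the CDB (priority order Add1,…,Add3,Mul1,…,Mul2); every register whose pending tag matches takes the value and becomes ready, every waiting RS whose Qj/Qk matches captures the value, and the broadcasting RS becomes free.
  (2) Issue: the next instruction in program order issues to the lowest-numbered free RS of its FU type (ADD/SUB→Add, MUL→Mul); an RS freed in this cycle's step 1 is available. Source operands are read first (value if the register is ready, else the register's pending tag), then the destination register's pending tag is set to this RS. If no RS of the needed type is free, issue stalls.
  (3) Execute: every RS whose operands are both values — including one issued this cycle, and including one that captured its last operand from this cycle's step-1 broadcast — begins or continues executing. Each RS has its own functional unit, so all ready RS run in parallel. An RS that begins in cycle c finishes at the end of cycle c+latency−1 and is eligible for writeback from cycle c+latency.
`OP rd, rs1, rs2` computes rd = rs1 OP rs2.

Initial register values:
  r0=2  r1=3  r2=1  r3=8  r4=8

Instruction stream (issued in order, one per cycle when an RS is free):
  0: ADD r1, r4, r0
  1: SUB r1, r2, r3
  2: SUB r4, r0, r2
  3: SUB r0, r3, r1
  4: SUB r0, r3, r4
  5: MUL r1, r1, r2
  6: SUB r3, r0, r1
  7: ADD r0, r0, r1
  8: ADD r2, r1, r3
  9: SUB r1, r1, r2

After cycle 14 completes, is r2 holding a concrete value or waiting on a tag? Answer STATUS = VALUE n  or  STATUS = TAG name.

  c1: issue ADD r1<-Add1  regs: r0:2,r1:Add1,r2:1,r3:8,r4:8
  c2: issue SUB r1<-Add2  regs: r0:2,r1:Add2,r2:1,r3:8,r4:8
  c3: CDB Add1=10; issue SUB r4<-Add1  regs: r0:2,r1:Add2,r2:1,r3:8,r4:Add1
  c4: CDB Add2=-7; issue SUB r0<-Add2  regs: r0:Add2,r1:-7,r2:1,r3:8,r4:Add1
  c5: CDB Add1=1; issue SUB r0<-Add1  regs: r0:Add1,r1:-7,r2:1,r3:8,r4:1
  c6: CDB Add2=15; issue MUL r1<-Mul1  regs: r0:Add1,r1:Mul1,r2:1,r3:8,r4:1
  c7: CDB Add1=7; issue SUB r3<-Add1  regs: r0:7,r1:Mul1,r2:1,r3:Add1,r4:1
  c8: issue ADD r0<-Add2  regs: r0:Add2,r1:Mul1,r2:1,r3:Add1,r4:1
  c9: issue ADD r2<-Add3  regs: r0:Add2,r1:Mul1,r2:Add3,r3:Add1,r4:1
  c10: stall  regs: r0:Add2,r1:Mul1,r2:Add3,r3:Add1,r4:1
  c11: CDB Mul1=-7; stall  regs: r0:Add2,r1:-7,r2:Add3,r3:Add1,r4:1
  c12: stall  regs: r0:Add2,r1:-7,r2:Add3,r3:Add1,r4:1
  c13: CDB Add1=14; issue SUB r1<-Add1  regs: r0:Add2,r1:Add1,r2:Add3,r3:14,r4:1
  c14: CDB Add2=0  regs: r0:0,r1:Add1,r2:Add3,r3:14,r4:1

STATUS = TAG Add3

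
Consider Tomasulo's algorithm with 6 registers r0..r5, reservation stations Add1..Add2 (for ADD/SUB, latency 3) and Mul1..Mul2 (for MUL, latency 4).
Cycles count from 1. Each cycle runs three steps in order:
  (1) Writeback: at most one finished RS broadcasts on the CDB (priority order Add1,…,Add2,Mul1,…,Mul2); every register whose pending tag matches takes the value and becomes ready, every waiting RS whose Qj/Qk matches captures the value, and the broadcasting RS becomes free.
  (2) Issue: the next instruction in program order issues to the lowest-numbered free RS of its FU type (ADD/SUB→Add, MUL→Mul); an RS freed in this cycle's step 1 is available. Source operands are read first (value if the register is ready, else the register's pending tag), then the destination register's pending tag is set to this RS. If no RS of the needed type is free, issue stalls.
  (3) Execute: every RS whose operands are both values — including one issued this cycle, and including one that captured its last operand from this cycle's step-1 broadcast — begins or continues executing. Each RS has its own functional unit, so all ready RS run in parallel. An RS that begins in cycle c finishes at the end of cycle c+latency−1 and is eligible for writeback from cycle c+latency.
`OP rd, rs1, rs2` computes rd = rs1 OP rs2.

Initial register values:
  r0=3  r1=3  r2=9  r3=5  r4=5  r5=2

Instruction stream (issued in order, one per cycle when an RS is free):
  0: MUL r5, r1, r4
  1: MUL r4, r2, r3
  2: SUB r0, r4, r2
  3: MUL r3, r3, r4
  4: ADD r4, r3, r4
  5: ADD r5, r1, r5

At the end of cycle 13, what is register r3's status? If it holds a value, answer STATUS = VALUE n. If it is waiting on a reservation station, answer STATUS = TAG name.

STATUS = VALUE 225

  c1: issue MUL r5<-Mul1  regs: r0:3,r1:3,r2:9,r3:5,r4:5,r5:Mul1
  c2: issue MUL r4<-Mul2  regs: r0:3,r1:3,r2:9,r3:5,r4:Mul2,r5:Mul1
  c3: issue SUB r0<-Add1  regs: r0:Add1,r1:3,r2:9,r3:5,r4:Mul2,r5:Mul1
  c4: stall  regs: r0:Add1,r1:3,r2:9,r3:5,r4:Mul2,r5:Mul1
  c5: CDB Mul1=15; issue MUL r3<-Mul1  regs: r0:Add1,r1:3,r2:9,r3:Mul1,r4:Mul2,r5:15
  c6: CDB Mul2=45; issue ADD r4<-Add2  regs: r0:Add1,r1:3,r2:9,r3:Mul1,r4:Add2,r5:15
  c7: stall  regs: r0:Add1,r1:3,r2:9,r3:Mul1,r4:Add2,r5:15
  c8: stall  regs: r0:Add1,r1:3,r2:9,r3:Mul1,r4:Add2,r5:15
  c9: CDB Add1=36; issue ADD r5<-Add1  regs: r0:36,r1:3,r2:9,r3:Mul1,r4:Add2,r5:Add1
  c10: CDB Mul1=225  regs: r0:36,r1:3,r2:9,r3:225,r4:Add2,r5:Add1
  c11: -  regs: r0:36,r1:3,r2:9,r3:225,r4:Add2,r5:Add1
  c12: CDB Add1=18  regs: r0:36,r1:3,r2:9,r3:225,r4:Add2,r5:18
  c13: CDB Add2=270  regs: r0:36,r1:3,r2:9,r3:225,r4:270,r5:18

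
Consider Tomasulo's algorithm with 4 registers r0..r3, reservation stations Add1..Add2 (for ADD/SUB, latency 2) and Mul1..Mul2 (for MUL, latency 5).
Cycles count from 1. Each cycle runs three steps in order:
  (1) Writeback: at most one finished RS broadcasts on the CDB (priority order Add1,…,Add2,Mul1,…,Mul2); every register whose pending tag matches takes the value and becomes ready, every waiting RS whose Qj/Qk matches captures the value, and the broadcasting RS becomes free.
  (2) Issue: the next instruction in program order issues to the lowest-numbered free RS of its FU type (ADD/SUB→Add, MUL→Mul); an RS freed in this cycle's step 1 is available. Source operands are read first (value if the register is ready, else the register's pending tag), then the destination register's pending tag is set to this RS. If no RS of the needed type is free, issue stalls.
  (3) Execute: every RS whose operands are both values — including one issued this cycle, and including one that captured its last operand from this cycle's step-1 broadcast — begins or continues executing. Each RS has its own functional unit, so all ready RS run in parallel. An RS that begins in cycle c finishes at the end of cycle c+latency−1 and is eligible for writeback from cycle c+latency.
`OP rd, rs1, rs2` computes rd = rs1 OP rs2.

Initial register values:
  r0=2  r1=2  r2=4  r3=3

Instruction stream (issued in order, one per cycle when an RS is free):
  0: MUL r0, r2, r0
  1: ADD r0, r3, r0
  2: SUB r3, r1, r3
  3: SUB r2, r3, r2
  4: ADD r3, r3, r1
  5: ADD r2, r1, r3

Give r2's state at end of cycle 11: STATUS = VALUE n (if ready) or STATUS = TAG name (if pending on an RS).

  c1: issue MUL r0<-Mul1  regs: r0:Mul1,r1:2,r2:4,r3:3
  c2: issue ADD r0<-Add1  regs: r0:Add1,r1:2,r2:4,r3:3
  c3: issue SUB r3<-Add2  regs: r0:Add1,r1:2,r2:4,r3:Add2
  c4: stall  regs: r0:Add1,r1:2,r2:4,r3:Add2
  c5: CDB Add2=-1; issue SUB r2<-Add2  regs: r0:Add1,r1:2,r2:Add2,r3:-1
  c6: CDB Mul1=8; stall  regs: r0:Add1,r1:2,r2:Add2,r3:-1
  c7: CDB Add2=-5; issue ADD r3<-Add2  regs: r0:Add1,r1:2,r2:-5,r3:Add2
  c8: CDB Add1=11; issue ADD r2<-Add1  regs: r0:11,r1:2,r2:Add1,r3:Add2
  c9: CDB Add2=1  regs: r0:11,r1:2,r2:Add1,r3:1
  c10: -  regs: r0:11,r1:2,r2:Add1,r3:1
  c11: CDB Add1=3  regs: r0:11,r1:2,r2:3,r3:1

STATUS = VALUE 3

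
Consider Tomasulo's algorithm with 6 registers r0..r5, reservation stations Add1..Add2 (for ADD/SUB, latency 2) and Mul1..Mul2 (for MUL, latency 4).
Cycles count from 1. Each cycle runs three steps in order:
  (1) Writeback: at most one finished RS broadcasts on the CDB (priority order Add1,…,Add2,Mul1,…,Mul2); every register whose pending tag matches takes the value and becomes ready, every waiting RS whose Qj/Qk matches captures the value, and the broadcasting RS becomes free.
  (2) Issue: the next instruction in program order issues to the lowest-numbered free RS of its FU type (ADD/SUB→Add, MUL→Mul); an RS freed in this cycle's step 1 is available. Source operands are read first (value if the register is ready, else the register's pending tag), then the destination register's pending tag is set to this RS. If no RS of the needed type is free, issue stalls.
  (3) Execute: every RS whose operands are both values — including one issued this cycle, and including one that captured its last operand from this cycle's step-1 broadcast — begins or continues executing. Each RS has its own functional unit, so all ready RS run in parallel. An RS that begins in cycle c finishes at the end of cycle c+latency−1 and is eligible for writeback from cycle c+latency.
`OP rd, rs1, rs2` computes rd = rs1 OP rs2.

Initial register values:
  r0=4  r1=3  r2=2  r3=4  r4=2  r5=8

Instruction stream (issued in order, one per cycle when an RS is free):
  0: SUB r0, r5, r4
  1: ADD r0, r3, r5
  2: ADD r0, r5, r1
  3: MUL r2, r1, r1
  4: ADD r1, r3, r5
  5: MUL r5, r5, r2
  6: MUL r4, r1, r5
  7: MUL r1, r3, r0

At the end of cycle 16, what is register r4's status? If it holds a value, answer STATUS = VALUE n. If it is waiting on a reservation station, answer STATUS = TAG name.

STATUS = VALUE 864

cycle 1: issue SUB r0<-Add1 // r0:Add1,r1:3,r2:2,r3:4,r4:2,r5:8
cycle 2: issue ADD r0<-Add2 // r0:Add2,r1:3,r2:2,r3:4,r4:2,r5:8
cycle 3: CDB Add1=6; issue ADD r0<-Add1 // r0:Add1,r1:3,r2:2,r3:4,r4:2,r5:8
cycle 4: CDB Add2=12; issue MUL r2<-Mul1 // r0:Add1,r1:3,r2:Mul1,r3:4,r4:2,r5:8
cycle 5: CDB Add1=11; issue ADD r1<-Add1 // r0:11,r1:Add1,r2:Mul1,r3:4,r4:2,r5:8
cycle 6: issue MUL r5<-Mul2 // r0:11,r1:Add1,r2:Mul1,r3:4,r4:2,r5:Mul2
cycle 7: CDB Add1=12; stall // r0:11,r1:12,r2:Mul1,r3:4,r4:2,r5:Mul2
cycle 8: CDB Mul1=9; issue MUL r4<-Mul1 // r0:11,r1:12,r2:9,r3:4,r4:Mul1,r5:Mul2
cycle 9: stall // r0:11,r1:12,r2:9,r3:4,r4:Mul1,r5:Mul2
cycle 10: stall // r0:11,r1:12,r2:9,r3:4,r4:Mul1,r5:Mul2
cycle 11: stall // r0:11,r1:12,r2:9,r3:4,r4:Mul1,r5:Mul2
cycle 12: CDB Mul2=72; issue MUL r1<-Mul2 // r0:11,r1:Mul2,r2:9,r3:4,r4:Mul1,r5:72
cycle 13: - // r0:11,r1:Mul2,r2:9,r3:4,r4:Mul1,r5:72
cycle 14: - // r0:11,r1:Mul2,r2:9,r3:4,r4:Mul1,r5:72
cycle 15: - // r0:11,r1:Mul2,r2:9,r3:4,r4:Mul1,r5:72
cycle 16: CDB Mul1=864 // r0:11,r1:Mul2,r2:9,r3:4,r4:864,r5:72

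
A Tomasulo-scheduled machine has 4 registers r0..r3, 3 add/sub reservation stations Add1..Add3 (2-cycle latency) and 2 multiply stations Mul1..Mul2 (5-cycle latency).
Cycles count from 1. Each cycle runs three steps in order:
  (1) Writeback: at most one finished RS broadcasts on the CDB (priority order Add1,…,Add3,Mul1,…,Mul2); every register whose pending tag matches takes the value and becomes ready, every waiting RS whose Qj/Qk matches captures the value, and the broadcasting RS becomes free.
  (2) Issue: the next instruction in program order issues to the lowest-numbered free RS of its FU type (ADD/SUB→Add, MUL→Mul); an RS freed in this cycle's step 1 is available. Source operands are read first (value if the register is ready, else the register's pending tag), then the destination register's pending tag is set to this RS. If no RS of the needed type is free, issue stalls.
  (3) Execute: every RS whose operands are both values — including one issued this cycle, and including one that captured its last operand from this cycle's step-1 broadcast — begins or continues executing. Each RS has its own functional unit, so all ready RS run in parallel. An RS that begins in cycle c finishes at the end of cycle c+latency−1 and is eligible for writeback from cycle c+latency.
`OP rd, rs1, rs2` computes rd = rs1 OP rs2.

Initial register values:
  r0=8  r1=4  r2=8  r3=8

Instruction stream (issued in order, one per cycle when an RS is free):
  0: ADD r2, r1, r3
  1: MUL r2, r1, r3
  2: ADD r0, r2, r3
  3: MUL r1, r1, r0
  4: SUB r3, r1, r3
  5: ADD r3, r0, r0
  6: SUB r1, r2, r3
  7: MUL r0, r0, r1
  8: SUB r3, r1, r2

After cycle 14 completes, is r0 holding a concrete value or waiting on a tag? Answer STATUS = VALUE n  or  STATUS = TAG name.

  c1: issue ADD r2<-Add1  regs: r0:8,r1:4,r2:Add1,r3:8
  c2: issue MUL r2<-Mul1  regs: r0:8,r1:4,r2:Mul1,r3:8
  c3: CDB Add1=12; issue ADD r0<-Add1  regs: r0:Add1,r1:4,r2:Mul1,r3:8
  c4: issue MUL r1<-Mul2  regs: r0:Add1,r1:Mul2,r2:Mul1,r3:8
  c5: issue SUB r3<-Add2  regs: r0:Add1,r1:Mul2,r2:Mul1,r3:Add2
  c6: issue ADD r3<-Add3  regs: r0:Add1,r1:Mul2,r2:Mul1,r3:Add3
  c7: CDB Mul1=32; stall  regs: r0:Add1,r1:Mul2,r2:32,r3:Add3
  c8: stall  regs: r0:Add1,r1:Mul2,r2:32,r3:Add3
  c9: CDB Add1=40; issue SUB r1<-Add1  regs: r0:40,r1:Add1,r2:32,r3:Add3
  c10: issue MUL r0<-Mul1  regs: r0:Mul1,r1:Add1,r2:32,r3:Add3
  c11: CDB Add3=80; issue SUB r3<-Add3  regs: r0:Mul1,r1:Add1,r2:32,r3:Add3
  c12: -  regs: r0:Mul1,r1:Add1,r2:32,r3:Add3
  c13: CDB Add1=-48  regs: r0:Mul1,r1:-48,r2:32,r3:Add3
  c14: CDB Mul2=160  regs: r0:Mul1,r1:-48,r2:32,r3:Add3

STATUS = TAG Mul1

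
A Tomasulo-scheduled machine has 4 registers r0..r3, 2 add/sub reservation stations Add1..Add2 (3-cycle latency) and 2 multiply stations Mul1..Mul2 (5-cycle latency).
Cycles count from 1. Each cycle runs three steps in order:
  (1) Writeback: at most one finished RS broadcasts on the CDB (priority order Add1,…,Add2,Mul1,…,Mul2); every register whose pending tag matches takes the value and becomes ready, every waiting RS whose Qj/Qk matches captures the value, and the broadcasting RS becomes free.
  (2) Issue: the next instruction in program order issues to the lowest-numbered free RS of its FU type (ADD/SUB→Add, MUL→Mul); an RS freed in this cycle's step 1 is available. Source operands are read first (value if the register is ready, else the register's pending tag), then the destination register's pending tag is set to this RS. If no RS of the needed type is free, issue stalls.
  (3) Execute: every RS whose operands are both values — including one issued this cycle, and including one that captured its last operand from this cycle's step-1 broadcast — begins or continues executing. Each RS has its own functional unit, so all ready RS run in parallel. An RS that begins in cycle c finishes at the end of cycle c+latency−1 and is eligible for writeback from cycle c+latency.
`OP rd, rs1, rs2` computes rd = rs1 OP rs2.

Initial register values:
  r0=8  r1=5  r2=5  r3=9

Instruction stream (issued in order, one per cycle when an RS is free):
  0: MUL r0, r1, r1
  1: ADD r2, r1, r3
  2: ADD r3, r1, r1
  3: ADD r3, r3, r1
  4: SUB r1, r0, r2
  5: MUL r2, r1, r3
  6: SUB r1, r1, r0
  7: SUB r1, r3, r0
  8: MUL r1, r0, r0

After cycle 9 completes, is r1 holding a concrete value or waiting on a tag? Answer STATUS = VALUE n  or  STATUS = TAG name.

STATUS = TAG Add1

c1: issue MUL r0<-Mul1 | r0:Mul1,r1:5,r2:5,r3:9
c2: issue ADD r2<-Add1 | r0:Mul1,r1:5,r2:Add1,r3:9
c3: issue ADD r3<-Add2 | r0:Mul1,r1:5,r2:Add1,r3:Add2
c4: stall | r0:Mul1,r1:5,r2:Add1,r3:Add2
c5: CDB Add1=14; issue ADD r3<-Add1 | r0:Mul1,r1:5,r2:14,r3:Add1
c6: CDB Add2=10; issue SUB r1<-Add2 | r0:Mul1,r1:Add2,r2:14,r3:Add1
c7: CDB Mul1=25; issue MUL r2<-Mul1 | r0:25,r1:Add2,r2:Mul1,r3:Add1
c8: stall | r0:25,r1:Add2,r2:Mul1,r3:Add1
c9: CDB Add1=15; issue SUB r1<-Add1 | r0:25,r1:Add1,r2:Mul1,r3:15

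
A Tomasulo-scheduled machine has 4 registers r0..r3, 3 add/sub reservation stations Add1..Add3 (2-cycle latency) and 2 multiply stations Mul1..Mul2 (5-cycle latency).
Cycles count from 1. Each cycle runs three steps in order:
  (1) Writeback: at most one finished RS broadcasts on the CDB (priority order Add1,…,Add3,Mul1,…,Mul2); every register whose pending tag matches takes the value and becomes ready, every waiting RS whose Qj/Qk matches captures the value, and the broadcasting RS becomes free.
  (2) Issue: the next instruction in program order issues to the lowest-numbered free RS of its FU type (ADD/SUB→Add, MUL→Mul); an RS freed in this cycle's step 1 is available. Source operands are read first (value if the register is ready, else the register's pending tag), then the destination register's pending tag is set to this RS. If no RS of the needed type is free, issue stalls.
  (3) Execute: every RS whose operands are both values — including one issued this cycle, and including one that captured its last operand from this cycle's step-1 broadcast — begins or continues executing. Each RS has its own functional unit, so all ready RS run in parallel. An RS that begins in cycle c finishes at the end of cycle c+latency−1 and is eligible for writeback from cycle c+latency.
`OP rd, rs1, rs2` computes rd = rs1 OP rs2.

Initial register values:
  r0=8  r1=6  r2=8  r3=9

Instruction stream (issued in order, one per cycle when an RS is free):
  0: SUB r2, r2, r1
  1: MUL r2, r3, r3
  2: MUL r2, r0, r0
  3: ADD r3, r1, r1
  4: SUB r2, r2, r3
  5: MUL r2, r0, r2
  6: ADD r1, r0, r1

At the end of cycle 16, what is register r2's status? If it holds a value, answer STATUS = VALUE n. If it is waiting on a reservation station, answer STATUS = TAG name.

  c1: issue SUB r2<-Add1  regs: r0:8,r1:6,r2:Add1,r3:9
  c2: issue MUL r2<-Mul1  regs: r0:8,r1:6,r2:Mul1,r3:9
  c3: CDB Add1=2; issue MUL r2<-Mul2  regs: r0:8,r1:6,r2:Mul2,r3:9
  c4: issue ADD r3<-Add1  regs: r0:8,r1:6,r2:Mul2,r3:Add1
  c5: issue SUB r2<-Add2  regs: r0:8,r1:6,r2:Add2,r3:Add1
  c6: CDB Add1=12; stall  regs: r0:8,r1:6,r2:Add2,r3:12
  c7: CDB Mul1=81; issue MUL r2<-Mul1  regs: r0:8,r1:6,r2:Mul1,r3:12
  c8: CDB Mul2=64; issue ADD r1<-Add1  regs: r0:8,r1:Add1,r2:Mul1,r3:12
  c9: -  regs: r0:8,r1:Add1,r2:Mul1,r3:12
  c10: CDB Add1=14  regs: r0:8,r1:14,r2:Mul1,r3:12
  c11: CDB Add2=52  regs: r0:8,r1:14,r2:Mul1,r3:12
  c12: -  regs: r0:8,r1:14,r2:Mul1,r3:12
  c13: -  regs: r0:8,r1:14,r2:Mul1,r3:12
  c14: -  regs: r0:8,r1:14,r2:Mul1,r3:12
  c15: -  regs: r0:8,r1:14,r2:Mul1,r3:12
  c16: CDB Mul1=416  regs: r0:8,r1:14,r2:416,r3:12

STATUS = VALUE 416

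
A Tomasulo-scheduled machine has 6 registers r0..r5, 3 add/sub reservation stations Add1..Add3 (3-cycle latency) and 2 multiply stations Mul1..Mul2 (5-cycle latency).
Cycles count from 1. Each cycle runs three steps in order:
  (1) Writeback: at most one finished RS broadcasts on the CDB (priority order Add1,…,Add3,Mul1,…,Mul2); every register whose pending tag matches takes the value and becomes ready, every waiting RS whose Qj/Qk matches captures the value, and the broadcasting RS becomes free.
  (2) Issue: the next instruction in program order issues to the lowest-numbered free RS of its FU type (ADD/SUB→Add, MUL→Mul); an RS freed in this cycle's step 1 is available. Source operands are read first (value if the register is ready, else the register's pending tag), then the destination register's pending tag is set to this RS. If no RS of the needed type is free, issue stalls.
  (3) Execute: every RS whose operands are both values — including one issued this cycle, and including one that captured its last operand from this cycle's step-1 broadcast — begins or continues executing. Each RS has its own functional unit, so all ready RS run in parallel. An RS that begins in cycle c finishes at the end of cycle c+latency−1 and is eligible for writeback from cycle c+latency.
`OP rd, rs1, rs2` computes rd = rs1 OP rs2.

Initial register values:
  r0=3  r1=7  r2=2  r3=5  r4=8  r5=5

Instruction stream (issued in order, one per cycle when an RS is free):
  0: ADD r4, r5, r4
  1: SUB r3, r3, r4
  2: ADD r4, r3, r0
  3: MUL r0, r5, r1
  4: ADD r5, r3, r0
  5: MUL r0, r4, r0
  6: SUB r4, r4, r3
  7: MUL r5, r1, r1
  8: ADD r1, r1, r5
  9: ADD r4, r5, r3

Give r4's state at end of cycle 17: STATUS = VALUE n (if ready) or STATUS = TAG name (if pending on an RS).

cycle 1: issue ADD r4<-Add1 // r0:3,r1:7,r2:2,r3:5,r4:Add1,r5:5
cycle 2: issue SUB r3<-Add2 // r0:3,r1:7,r2:2,r3:Add2,r4:Add1,r5:5
cycle 3: issue ADD r4<-Add3 // r0:3,r1:7,r2:2,r3:Add2,r4:Add3,r5:5
cycle 4: CDB Add1=13; issue MUL r0<-Mul1 // r0:Mul1,r1:7,r2:2,r3:Add2,r4:Add3,r5:5
cycle 5: issue ADD r5<-Add1 // r0:Mul1,r1:7,r2:2,r3:Add2,r4:Add3,r5:Add1
cycle 6: issue MUL r0<-Mul2 // r0:Mul2,r1:7,r2:2,r3:Add2,r4:Add3,r5:Add1
cycle 7: CDB Add2=-8; issue SUB r4<-Add2 // r0:Mul2,r1:7,r2:2,r3:-8,r4:Add2,r5:Add1
cycle 8: stall // r0:Mul2,r1:7,r2:2,r3:-8,r4:Add2,r5:Add1
cycle 9: CDB Mul1=35; issue MUL r5<-Mul1 // r0:Mul2,r1:7,r2:2,r3:-8,r4:Add2,r5:Mul1
cycle 10: CDB Add3=-5; issue ADD r1<-Add3 // r0:Mul2,r1:Add3,r2:2,r3:-8,r4:Add2,r5:Mul1
cycle 11: stall // r0:Mul2,r1:Add3,r2:2,r3:-8,r4:Add2,r5:Mul1
cycle 12: CDB Add1=27; issue ADD r4<-Add1 // r0:Mul2,r1:Add3,r2:2,r3:-8,r4:Add1,r5:Mul1
cycle 13: CDB Add2=3 // r0:Mul2,r1:Add3,r2:2,r3:-8,r4:Add1,r5:Mul1
cycle 14: CDB Mul1=49 // r0:Mul2,r1:Add3,r2:2,r3:-8,r4:Add1,r5:49
cycle 15: CDB Mul2=-175 // r0:-175,r1:Add3,r2:2,r3:-8,r4:Add1,r5:49
cycle 16: - // r0:-175,r1:Add3,r2:2,r3:-8,r4:Add1,r5:49
cycle 17: CDB Add1=41 // r0:-175,r1:Add3,r2:2,r3:-8,r4:41,r5:49

STATUS = VALUE 41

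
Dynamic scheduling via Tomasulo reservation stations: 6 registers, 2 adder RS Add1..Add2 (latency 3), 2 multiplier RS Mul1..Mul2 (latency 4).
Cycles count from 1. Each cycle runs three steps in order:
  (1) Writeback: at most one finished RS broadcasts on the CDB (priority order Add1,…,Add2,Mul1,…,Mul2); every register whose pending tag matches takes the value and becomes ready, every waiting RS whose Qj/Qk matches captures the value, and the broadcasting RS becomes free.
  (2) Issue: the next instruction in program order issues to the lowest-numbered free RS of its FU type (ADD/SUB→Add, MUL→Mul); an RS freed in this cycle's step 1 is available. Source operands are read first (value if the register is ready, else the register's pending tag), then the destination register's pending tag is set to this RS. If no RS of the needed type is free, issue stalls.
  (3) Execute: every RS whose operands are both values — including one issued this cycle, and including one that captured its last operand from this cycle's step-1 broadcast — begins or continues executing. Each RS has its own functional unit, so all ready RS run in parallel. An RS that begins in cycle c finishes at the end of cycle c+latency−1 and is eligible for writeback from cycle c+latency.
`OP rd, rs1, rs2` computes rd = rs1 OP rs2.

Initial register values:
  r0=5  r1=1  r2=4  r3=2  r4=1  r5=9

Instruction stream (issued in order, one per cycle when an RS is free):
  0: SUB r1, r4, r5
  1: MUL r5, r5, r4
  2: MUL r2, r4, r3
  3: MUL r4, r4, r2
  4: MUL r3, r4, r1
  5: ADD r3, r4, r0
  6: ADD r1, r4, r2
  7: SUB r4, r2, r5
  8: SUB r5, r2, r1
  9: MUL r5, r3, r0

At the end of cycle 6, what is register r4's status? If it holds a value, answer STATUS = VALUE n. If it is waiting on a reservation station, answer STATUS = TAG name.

STATUS = TAG Mul1

c1: issue SUB r1<-Add1 | r0:5,r1:Add1,r2:4,r3:2,r4:1,r5:9
c2: issue MUL r5<-Mul1 | r0:5,r1:Add1,r2:4,r3:2,r4:1,r5:Mul1
c3: issue MUL r2<-Mul2 | r0:5,r1:Add1,r2:Mul2,r3:2,r4:1,r5:Mul1
c4: CDB Add1=-8; stall | r0:5,r1:-8,r2:Mul2,r3:2,r4:1,r5:Mul1
c5: stall | r0:5,r1:-8,r2:Mul2,r3:2,r4:1,r5:Mul1
c6: CDB Mul1=9; issue MUL r4<-Mul1 | r0:5,r1:-8,r2:Mul2,r3:2,r4:Mul1,r5:9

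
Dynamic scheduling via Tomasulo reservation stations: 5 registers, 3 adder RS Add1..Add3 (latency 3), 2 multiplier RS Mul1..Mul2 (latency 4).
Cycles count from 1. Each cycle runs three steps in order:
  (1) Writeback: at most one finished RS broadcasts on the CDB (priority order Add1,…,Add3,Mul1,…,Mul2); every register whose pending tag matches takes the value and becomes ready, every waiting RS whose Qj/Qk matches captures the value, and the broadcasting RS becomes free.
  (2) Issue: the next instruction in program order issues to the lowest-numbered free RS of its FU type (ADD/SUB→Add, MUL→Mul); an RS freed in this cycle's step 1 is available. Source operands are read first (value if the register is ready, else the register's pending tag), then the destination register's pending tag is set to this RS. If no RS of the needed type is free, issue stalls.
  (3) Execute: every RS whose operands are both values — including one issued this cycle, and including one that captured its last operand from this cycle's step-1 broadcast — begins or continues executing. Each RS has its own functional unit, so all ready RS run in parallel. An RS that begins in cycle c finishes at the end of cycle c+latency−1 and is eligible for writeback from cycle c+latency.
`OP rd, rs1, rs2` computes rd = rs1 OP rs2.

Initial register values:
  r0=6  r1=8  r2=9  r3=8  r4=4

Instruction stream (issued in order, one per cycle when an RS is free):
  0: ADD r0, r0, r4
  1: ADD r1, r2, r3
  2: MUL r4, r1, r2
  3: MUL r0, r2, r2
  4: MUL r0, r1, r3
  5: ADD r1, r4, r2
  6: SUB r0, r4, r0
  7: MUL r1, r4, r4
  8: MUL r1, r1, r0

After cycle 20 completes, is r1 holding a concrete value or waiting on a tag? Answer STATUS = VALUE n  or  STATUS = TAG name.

STATUS = VALUE 397953

  c1: issue ADD r0<-Add1  regs: r0:Add1,r1:8,r2:9,r3:8,r4:4
  c2: issue ADD r1<-Add2  regs: r0:Add1,r1:Add2,r2:9,r3:8,r4:4
  c3: issue MUL r4<-Mul1  regs: r0:Add1,r1:Add2,r2:9,r3:8,r4:Mul1
  c4: CDB Add1=10; issue MUL r0<-Mul2  regs: r0:Mul2,r1:Add2,r2:9,r3:8,r4:Mul1
  c5: CDB Add2=17; stall  regs: r0:Mul2,r1:17,r2:9,r3:8,r4:Mul1
  c6: stall  regs: r0:Mul2,r1:17,r2:9,r3:8,r4:Mul1
  c7: stall  regs: r0:Mul2,r1:17,r2:9,r3:8,r4:Mul1
  c8: CDB Mul2=81; issue MUL r0<-Mul2  regs: r0:Mul2,r1:17,r2:9,r3:8,r4:Mul1
  c9: CDB Mul1=153; issue ADD r1<-Add1  regs: r0:Mul2,r1:Add1,r2:9,r3:8,r4:153
  c10: issue SUB r0<-Add2  regs: r0:Add2,r1:Add1,r2:9,r3:8,r4:153
  c11: issue MUL r1<-Mul1  regs: r0:Add2,r1:Mul1,r2:9,r3:8,r4:153
  c12: CDB Add1=162; stall  regs: r0:Add2,r1:Mul1,r2:9,r3:8,r4:153
  c13: CDB Mul2=136; issue MUL r1<-Mul2  regs: r0:Add2,r1:Mul2,r2:9,r3:8,r4:153
  c14: -  regs: r0:Add2,r1:Mul2,r2:9,r3:8,r4:153
  c15: CDB Mul1=23409  regs: r0:Add2,r1:Mul2,r2:9,r3:8,r4:153
  c16: CDB Add2=17  regs: r0:17,r1:Mul2,r2:9,r3:8,r4:153
  c17: -  regs: r0:17,r1:Mul2,r2:9,r3:8,r4:153
  c18: -  regs: r0:17,r1:Mul2,r2:9,r3:8,r4:153
  c19: -  regs: r0:17,r1:Mul2,r2:9,r3:8,r4:153
  c20: CDB Mul2=397953  regs: r0:17,r1:397953,r2:9,r3:8,r4:153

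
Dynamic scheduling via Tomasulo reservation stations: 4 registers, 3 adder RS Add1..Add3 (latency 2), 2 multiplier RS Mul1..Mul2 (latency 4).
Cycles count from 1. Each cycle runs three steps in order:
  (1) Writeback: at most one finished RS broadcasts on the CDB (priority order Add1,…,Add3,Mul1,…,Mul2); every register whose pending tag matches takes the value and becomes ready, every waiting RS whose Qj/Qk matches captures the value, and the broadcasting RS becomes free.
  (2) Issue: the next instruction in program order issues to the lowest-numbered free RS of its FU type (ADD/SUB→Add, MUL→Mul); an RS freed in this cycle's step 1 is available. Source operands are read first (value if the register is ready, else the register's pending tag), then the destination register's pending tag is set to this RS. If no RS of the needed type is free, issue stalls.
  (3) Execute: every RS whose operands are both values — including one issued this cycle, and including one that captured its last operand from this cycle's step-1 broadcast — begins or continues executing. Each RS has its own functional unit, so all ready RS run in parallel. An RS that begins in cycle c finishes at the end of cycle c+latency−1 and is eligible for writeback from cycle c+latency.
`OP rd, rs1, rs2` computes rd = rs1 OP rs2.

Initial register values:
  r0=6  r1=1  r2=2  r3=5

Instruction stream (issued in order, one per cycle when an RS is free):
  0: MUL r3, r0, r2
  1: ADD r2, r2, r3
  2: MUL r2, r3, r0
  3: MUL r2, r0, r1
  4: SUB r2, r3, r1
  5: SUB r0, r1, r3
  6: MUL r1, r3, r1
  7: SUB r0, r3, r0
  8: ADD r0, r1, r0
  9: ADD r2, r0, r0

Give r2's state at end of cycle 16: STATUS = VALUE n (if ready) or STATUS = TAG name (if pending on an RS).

STATUS = TAG Add1

c1: issue MUL r3<-Mul1 | r0:6,r1:1,r2:2,r3:Mul1
c2: issue ADD r2<-Add1 | r0:6,r1:1,r2:Add1,r3:Mul1
c3: issue MUL r2<-Mul2 | r0:6,r1:1,r2:Mul2,r3:Mul1
c4: stall | r0:6,r1:1,r2:Mul2,r3:Mul1
c5: CDB Mul1=12; issue MUL r2<-Mul1 | r0:6,r1:1,r2:Mul1,r3:12
c6: issue SUB r2<-Add2 | r0:6,r1:1,r2:Add2,r3:12
c7: CDB Add1=14; issue SUB r0<-Add1 | r0:Add1,r1:1,r2:Add2,r3:12
c8: CDB Add2=11; stall | r0:Add1,r1:1,r2:11,r3:12
c9: CDB Add1=-11; stall | r0:-11,r1:1,r2:11,r3:12
c10: CDB Mul1=6; issue MUL r1<-Mul1 | r0:-11,r1:Mul1,r2:11,r3:12
c11: CDB Mul2=72; issue SUB r0<-Add1 | r0:Add1,r1:Mul1,r2:11,r3:12
c12: issue ADD r0<-Add2 | r0:Add2,r1:Mul1,r2:11,r3:12
c13: CDB Add1=23; issue ADD r2<-Add1 | r0:Add2,r1:Mul1,r2:Add1,r3:12
c14: CDB Mul1=12 | r0:Add2,r1:12,r2:Add1,r3:12
c15: - | r0:Add2,r1:12,r2:Add1,r3:12
c16: CDB Add2=35 | r0:35,r1:12,r2:Add1,r3:12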